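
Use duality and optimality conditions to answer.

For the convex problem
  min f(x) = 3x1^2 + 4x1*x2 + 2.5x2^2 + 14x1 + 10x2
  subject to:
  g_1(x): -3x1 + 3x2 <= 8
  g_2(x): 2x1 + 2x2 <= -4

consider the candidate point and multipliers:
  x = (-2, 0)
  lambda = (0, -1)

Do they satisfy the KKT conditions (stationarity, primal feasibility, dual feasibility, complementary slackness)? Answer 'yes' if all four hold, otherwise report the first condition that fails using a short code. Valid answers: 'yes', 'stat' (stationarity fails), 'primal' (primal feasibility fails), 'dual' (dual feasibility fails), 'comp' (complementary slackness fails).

Gradient of f: grad f(x) = Q x + c = (2, 2)
Constraint values g_i(x) = a_i^T x - b_i:
  g_1((-2, 0)) = -2
  g_2((-2, 0)) = 0
Stationarity residual: grad f(x) + sum_i lambda_i a_i = (0, 0)
  -> stationarity OK
Primal feasibility (all g_i <= 0): OK
Dual feasibility (all lambda_i >= 0): FAILS
Complementary slackness (lambda_i * g_i(x) = 0 for all i): OK

Verdict: the first failing condition is dual_feasibility -> dual.

dual


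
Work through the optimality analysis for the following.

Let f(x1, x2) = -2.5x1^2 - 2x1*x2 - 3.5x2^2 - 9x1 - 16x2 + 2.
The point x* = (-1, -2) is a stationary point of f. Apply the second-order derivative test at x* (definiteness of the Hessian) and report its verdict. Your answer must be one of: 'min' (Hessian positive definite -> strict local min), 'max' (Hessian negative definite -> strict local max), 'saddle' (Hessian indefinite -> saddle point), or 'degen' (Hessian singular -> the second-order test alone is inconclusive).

Compute the Hessian H = grad^2 f:
  H = [[-5, -2], [-2, -7]]
Verify stationarity: grad f(x*) = H x* + g = (0, 0).
Eigenvalues of H: -8.2361, -3.7639.
Both eigenvalues < 0, so H is negative definite -> x* is a strict local max.

max


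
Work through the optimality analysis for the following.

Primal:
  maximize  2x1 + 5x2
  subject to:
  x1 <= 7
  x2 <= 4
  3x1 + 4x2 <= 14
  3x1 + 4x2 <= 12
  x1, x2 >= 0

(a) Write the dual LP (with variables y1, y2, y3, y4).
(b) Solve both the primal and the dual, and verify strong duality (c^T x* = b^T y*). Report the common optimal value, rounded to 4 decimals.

The standard primal-dual pair for 'max c^T x s.t. A x <= b, x >= 0' is:
  Dual:  min b^T y  s.t.  A^T y >= c,  y >= 0.

So the dual LP is:
  minimize  7y1 + 4y2 + 14y3 + 12y4
  subject to:
    y1 + 3y3 + 3y4 >= 2
    y2 + 4y3 + 4y4 >= 5
    y1, y2, y3, y4 >= 0

Solving the primal: x* = (0, 3).
  primal value c^T x* = 15.
Solving the dual: y* = (0, 0, 0, 1.25).
  dual value b^T y* = 15.
Strong duality: c^T x* = b^T y*. Confirmed.

15


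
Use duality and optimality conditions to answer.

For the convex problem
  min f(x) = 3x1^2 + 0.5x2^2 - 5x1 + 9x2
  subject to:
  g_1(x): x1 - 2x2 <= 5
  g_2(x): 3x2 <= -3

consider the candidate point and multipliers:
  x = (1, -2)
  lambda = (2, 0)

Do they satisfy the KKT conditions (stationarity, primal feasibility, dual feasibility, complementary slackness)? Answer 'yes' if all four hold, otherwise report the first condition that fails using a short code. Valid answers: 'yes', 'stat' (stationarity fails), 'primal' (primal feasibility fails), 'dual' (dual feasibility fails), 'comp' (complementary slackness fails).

Gradient of f: grad f(x) = Q x + c = (1, 7)
Constraint values g_i(x) = a_i^T x - b_i:
  g_1((1, -2)) = 0
  g_2((1, -2)) = -3
Stationarity residual: grad f(x) + sum_i lambda_i a_i = (3, 3)
  -> stationarity FAILS
Primal feasibility (all g_i <= 0): OK
Dual feasibility (all lambda_i >= 0): OK
Complementary slackness (lambda_i * g_i(x) = 0 for all i): OK

Verdict: the first failing condition is stationarity -> stat.

stat


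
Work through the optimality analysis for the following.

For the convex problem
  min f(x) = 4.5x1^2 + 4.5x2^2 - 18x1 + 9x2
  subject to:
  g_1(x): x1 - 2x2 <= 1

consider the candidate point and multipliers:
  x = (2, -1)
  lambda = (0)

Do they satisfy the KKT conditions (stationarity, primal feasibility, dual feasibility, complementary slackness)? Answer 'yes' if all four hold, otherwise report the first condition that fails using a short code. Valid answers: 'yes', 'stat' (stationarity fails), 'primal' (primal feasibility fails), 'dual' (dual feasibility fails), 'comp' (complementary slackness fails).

Gradient of f: grad f(x) = Q x + c = (0, 0)
Constraint values g_i(x) = a_i^T x - b_i:
  g_1((2, -1)) = 3
Stationarity residual: grad f(x) + sum_i lambda_i a_i = (0, 0)
  -> stationarity OK
Primal feasibility (all g_i <= 0): FAILS
Dual feasibility (all lambda_i >= 0): OK
Complementary slackness (lambda_i * g_i(x) = 0 for all i): OK

Verdict: the first failing condition is primal_feasibility -> primal.

primal


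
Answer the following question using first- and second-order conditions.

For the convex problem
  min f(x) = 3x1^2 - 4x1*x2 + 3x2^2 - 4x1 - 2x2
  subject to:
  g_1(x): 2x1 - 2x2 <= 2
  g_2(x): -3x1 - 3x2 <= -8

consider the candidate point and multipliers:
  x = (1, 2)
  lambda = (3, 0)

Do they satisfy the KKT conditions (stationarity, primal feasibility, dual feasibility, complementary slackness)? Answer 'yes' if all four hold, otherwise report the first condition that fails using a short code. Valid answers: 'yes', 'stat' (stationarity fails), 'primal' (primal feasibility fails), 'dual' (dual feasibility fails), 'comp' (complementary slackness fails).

Gradient of f: grad f(x) = Q x + c = (-6, 6)
Constraint values g_i(x) = a_i^T x - b_i:
  g_1((1, 2)) = -4
  g_2((1, 2)) = -1
Stationarity residual: grad f(x) + sum_i lambda_i a_i = (0, 0)
  -> stationarity OK
Primal feasibility (all g_i <= 0): OK
Dual feasibility (all lambda_i >= 0): OK
Complementary slackness (lambda_i * g_i(x) = 0 for all i): FAILS

Verdict: the first failing condition is complementary_slackness -> comp.

comp


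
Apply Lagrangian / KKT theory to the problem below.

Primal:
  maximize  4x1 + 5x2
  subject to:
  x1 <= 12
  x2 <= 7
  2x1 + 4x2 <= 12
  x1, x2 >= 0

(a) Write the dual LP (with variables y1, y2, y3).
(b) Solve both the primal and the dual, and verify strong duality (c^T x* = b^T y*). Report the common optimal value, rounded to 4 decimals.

The standard primal-dual pair for 'max c^T x s.t. A x <= b, x >= 0' is:
  Dual:  min b^T y  s.t.  A^T y >= c,  y >= 0.

So the dual LP is:
  minimize  12y1 + 7y2 + 12y3
  subject to:
    y1 + 2y3 >= 4
    y2 + 4y3 >= 5
    y1, y2, y3 >= 0

Solving the primal: x* = (6, 0).
  primal value c^T x* = 24.
Solving the dual: y* = (0, 0, 2).
  dual value b^T y* = 24.
Strong duality: c^T x* = b^T y*. Confirmed.

24


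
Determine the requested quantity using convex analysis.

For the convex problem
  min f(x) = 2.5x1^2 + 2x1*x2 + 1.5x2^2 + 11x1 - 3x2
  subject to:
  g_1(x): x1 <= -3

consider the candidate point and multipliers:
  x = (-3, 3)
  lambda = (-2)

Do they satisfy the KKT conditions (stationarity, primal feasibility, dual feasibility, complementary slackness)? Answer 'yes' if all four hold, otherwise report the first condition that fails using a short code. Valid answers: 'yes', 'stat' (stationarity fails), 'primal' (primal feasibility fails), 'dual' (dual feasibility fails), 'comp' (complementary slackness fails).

Gradient of f: grad f(x) = Q x + c = (2, 0)
Constraint values g_i(x) = a_i^T x - b_i:
  g_1((-3, 3)) = 0
Stationarity residual: grad f(x) + sum_i lambda_i a_i = (0, 0)
  -> stationarity OK
Primal feasibility (all g_i <= 0): OK
Dual feasibility (all lambda_i >= 0): FAILS
Complementary slackness (lambda_i * g_i(x) = 0 for all i): OK

Verdict: the first failing condition is dual_feasibility -> dual.

dual


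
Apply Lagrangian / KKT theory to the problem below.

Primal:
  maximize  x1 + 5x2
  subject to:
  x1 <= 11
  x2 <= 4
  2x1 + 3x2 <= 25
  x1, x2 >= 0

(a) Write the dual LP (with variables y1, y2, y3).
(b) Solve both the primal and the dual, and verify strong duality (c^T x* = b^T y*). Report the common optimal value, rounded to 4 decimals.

The standard primal-dual pair for 'max c^T x s.t. A x <= b, x >= 0' is:
  Dual:  min b^T y  s.t.  A^T y >= c,  y >= 0.

So the dual LP is:
  minimize  11y1 + 4y2 + 25y3
  subject to:
    y1 + 2y3 >= 1
    y2 + 3y3 >= 5
    y1, y2, y3 >= 0

Solving the primal: x* = (6.5, 4).
  primal value c^T x* = 26.5.
Solving the dual: y* = (0, 3.5, 0.5).
  dual value b^T y* = 26.5.
Strong duality: c^T x* = b^T y*. Confirmed.

26.5


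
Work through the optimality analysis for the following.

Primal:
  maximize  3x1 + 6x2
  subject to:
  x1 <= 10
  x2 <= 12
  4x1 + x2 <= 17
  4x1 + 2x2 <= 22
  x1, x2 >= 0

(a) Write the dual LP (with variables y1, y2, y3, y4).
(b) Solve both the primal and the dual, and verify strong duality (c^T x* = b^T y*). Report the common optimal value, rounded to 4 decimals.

The standard primal-dual pair for 'max c^T x s.t. A x <= b, x >= 0' is:
  Dual:  min b^T y  s.t.  A^T y >= c,  y >= 0.

So the dual LP is:
  minimize  10y1 + 12y2 + 17y3 + 22y4
  subject to:
    y1 + 4y3 + 4y4 >= 3
    y2 + y3 + 2y4 >= 6
    y1, y2, y3, y4 >= 0

Solving the primal: x* = (0, 11).
  primal value c^T x* = 66.
Solving the dual: y* = (0, 0, 0, 3).
  dual value b^T y* = 66.
Strong duality: c^T x* = b^T y*. Confirmed.

66


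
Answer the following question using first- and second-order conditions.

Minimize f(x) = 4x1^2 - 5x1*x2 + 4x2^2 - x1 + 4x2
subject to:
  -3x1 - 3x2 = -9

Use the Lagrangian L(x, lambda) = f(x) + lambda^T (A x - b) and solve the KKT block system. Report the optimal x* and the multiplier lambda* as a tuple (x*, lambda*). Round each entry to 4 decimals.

Form the Lagrangian:
  L(x, lambda) = (1/2) x^T Q x + c^T x + lambda^T (A x - b)
Stationarity (grad_x L = 0): Q x + c + A^T lambda = 0.
Primal feasibility: A x = b.

This gives the KKT block system:
  [ Q   A^T ] [ x     ]   [-c ]
  [ A    0  ] [ lambda ] = [ b ]

Solving the linear system:
  x*      = (1.6923, 1.3077)
  lambda* = (2)
  f(x*)   = 10.7692

x* = (1.6923, 1.3077), lambda* = (2)


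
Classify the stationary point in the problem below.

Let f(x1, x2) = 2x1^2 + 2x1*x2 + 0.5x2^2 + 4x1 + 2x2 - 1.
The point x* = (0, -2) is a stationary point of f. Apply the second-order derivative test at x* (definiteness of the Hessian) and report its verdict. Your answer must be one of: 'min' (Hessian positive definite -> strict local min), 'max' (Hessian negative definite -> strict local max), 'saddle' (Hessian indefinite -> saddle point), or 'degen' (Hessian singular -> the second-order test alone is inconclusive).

Compute the Hessian H = grad^2 f:
  H = [[4, 2], [2, 1]]
Verify stationarity: grad f(x*) = H x* + g = (0, 0).
Eigenvalues of H: 0, 5.
H has a zero eigenvalue (singular; positive semidefinite but not definite), so H is neither positive definite, negative definite, nor indefinite. The second-order test alone is inconclusive -> degen.
(Indeed, f is constant along the null direction of H through x*, so x* is not a strict local extremum.)

degen


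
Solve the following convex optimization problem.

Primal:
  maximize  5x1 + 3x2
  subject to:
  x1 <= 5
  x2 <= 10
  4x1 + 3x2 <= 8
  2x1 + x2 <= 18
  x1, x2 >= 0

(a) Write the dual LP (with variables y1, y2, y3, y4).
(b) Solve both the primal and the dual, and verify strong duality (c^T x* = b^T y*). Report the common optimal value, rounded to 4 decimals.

The standard primal-dual pair for 'max c^T x s.t. A x <= b, x >= 0' is:
  Dual:  min b^T y  s.t.  A^T y >= c,  y >= 0.

So the dual LP is:
  minimize  5y1 + 10y2 + 8y3 + 18y4
  subject to:
    y1 + 4y3 + 2y4 >= 5
    y2 + 3y3 + y4 >= 3
    y1, y2, y3, y4 >= 0

Solving the primal: x* = (2, 0).
  primal value c^T x* = 10.
Solving the dual: y* = (0, 0, 1.25, 0).
  dual value b^T y* = 10.
Strong duality: c^T x* = b^T y*. Confirmed.

10


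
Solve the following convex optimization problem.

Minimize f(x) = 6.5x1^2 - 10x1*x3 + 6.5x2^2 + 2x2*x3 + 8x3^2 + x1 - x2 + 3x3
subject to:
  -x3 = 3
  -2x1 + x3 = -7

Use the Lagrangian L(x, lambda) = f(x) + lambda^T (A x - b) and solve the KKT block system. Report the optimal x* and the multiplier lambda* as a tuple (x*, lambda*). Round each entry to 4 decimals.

Form the Lagrangian:
  L(x, lambda) = (1/2) x^T Q x + c^T x + lambda^T (A x - b)
Stationarity (grad_x L = 0): Q x + c + A^T lambda = 0.
Primal feasibility: A x = b.

This gives the KKT block system:
  [ Q   A^T ] [ x     ]   [-c ]
  [ A    0  ] [ lambda ] = [ b ]

Solving the linear system:
  x*      = (2, 0.5385, -3)
  lambda* = (-35.4231, 28.5)
  f(x*)   = 149.1154

x* = (2, 0.5385, -3), lambda* = (-35.4231, 28.5)


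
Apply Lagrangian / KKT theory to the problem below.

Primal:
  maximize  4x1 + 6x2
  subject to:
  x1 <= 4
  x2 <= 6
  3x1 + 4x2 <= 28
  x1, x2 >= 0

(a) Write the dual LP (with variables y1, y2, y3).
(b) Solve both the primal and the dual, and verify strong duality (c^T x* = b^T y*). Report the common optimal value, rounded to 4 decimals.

The standard primal-dual pair for 'max c^T x s.t. A x <= b, x >= 0' is:
  Dual:  min b^T y  s.t.  A^T y >= c,  y >= 0.

So the dual LP is:
  minimize  4y1 + 6y2 + 28y3
  subject to:
    y1 + 3y3 >= 4
    y2 + 4y3 >= 6
    y1, y2, y3 >= 0

Solving the primal: x* = (1.3333, 6).
  primal value c^T x* = 41.3333.
Solving the dual: y* = (0, 0.6667, 1.3333).
  dual value b^T y* = 41.3333.
Strong duality: c^T x* = b^T y*. Confirmed.

41.3333


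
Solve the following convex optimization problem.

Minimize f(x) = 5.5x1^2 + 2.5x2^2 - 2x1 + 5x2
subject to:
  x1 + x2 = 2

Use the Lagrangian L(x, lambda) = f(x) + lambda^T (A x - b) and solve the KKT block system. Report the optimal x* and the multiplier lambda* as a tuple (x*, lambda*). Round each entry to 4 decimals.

Form the Lagrangian:
  L(x, lambda) = (1/2) x^T Q x + c^T x + lambda^T (A x - b)
Stationarity (grad_x L = 0): Q x + c + A^T lambda = 0.
Primal feasibility: A x = b.

This gives the KKT block system:
  [ Q   A^T ] [ x     ]   [-c ]
  [ A    0  ] [ lambda ] = [ b ]

Solving the linear system:
  x*      = (1.0625, 0.9375)
  lambda* = (-9.6875)
  f(x*)   = 10.9688

x* = (1.0625, 0.9375), lambda* = (-9.6875)


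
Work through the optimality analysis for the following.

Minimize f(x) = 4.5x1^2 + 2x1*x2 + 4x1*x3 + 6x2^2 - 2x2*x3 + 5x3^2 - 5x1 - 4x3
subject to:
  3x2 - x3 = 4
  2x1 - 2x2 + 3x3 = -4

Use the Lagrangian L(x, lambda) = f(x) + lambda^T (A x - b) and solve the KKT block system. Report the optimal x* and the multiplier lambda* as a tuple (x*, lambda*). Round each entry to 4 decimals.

Form the Lagrangian:
  L(x, lambda) = (1/2) x^T Q x + c^T x + lambda^T (A x - b)
Stationarity (grad_x L = 0): Q x + c + A^T lambda = 0.
Primal feasibility: A x = b.

This gives the KKT block system:
  [ Q   A^T ] [ x     ]   [-c ]
  [ A    0  ] [ lambda ] = [ b ]

Solving the linear system:
  x*      = (-0.1247, 1.1785, -0.4645)
  lambda* = (-3.066, 2.8117)
  f(x*)   = 12.9963

x* = (-0.1247, 1.1785, -0.4645), lambda* = (-3.066, 2.8117)


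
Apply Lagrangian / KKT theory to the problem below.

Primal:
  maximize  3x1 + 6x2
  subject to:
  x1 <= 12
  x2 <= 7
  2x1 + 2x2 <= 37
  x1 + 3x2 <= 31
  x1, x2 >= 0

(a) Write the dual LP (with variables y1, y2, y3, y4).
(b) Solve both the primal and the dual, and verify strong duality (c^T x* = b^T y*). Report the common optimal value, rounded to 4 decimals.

The standard primal-dual pair for 'max c^T x s.t. A x <= b, x >= 0' is:
  Dual:  min b^T y  s.t.  A^T y >= c,  y >= 0.

So the dual LP is:
  minimize  12y1 + 7y2 + 37y3 + 31y4
  subject to:
    y1 + 2y3 + y4 >= 3
    y2 + 2y3 + 3y4 >= 6
    y1, y2, y3, y4 >= 0

Solving the primal: x* = (12, 6.3333).
  primal value c^T x* = 74.
Solving the dual: y* = (1, 0, 0, 2).
  dual value b^T y* = 74.
Strong duality: c^T x* = b^T y*. Confirmed.

74


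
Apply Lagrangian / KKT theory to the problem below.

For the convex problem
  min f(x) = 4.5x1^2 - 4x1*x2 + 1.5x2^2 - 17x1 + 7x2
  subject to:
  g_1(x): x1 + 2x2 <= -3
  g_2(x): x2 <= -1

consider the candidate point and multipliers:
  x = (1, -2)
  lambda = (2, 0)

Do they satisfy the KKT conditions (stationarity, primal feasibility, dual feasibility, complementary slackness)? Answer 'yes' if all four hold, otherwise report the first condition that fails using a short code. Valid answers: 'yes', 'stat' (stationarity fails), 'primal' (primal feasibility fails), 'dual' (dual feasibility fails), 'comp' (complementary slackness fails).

Gradient of f: grad f(x) = Q x + c = (0, -3)
Constraint values g_i(x) = a_i^T x - b_i:
  g_1((1, -2)) = 0
  g_2((1, -2)) = -1
Stationarity residual: grad f(x) + sum_i lambda_i a_i = (2, 1)
  -> stationarity FAILS
Primal feasibility (all g_i <= 0): OK
Dual feasibility (all lambda_i >= 0): OK
Complementary slackness (lambda_i * g_i(x) = 0 for all i): OK

Verdict: the first failing condition is stationarity -> stat.

stat


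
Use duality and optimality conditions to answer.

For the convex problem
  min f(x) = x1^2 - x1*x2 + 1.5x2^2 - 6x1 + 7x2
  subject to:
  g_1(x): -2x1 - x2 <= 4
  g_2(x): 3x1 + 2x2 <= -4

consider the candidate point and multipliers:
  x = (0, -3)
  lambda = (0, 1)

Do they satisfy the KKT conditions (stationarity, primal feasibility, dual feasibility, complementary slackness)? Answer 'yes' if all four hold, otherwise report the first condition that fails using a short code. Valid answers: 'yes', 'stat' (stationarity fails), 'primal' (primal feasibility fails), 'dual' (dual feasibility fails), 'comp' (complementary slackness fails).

Gradient of f: grad f(x) = Q x + c = (-3, -2)
Constraint values g_i(x) = a_i^T x - b_i:
  g_1((0, -3)) = -1
  g_2((0, -3)) = -2
Stationarity residual: grad f(x) + sum_i lambda_i a_i = (0, 0)
  -> stationarity OK
Primal feasibility (all g_i <= 0): OK
Dual feasibility (all lambda_i >= 0): OK
Complementary slackness (lambda_i * g_i(x) = 0 for all i): FAILS

Verdict: the first failing condition is complementary_slackness -> comp.

comp


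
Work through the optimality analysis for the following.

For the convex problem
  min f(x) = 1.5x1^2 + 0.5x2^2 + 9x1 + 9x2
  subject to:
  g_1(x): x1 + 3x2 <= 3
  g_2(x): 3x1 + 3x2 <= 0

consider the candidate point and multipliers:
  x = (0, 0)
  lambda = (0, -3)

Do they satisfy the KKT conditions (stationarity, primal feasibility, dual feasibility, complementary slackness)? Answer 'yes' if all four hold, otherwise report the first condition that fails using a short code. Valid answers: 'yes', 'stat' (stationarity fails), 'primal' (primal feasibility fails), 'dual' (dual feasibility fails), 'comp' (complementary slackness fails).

Gradient of f: grad f(x) = Q x + c = (9, 9)
Constraint values g_i(x) = a_i^T x - b_i:
  g_1((0, 0)) = -3
  g_2((0, 0)) = 0
Stationarity residual: grad f(x) + sum_i lambda_i a_i = (0, 0)
  -> stationarity OK
Primal feasibility (all g_i <= 0): OK
Dual feasibility (all lambda_i >= 0): FAILS
Complementary slackness (lambda_i * g_i(x) = 0 for all i): OK

Verdict: the first failing condition is dual_feasibility -> dual.

dual


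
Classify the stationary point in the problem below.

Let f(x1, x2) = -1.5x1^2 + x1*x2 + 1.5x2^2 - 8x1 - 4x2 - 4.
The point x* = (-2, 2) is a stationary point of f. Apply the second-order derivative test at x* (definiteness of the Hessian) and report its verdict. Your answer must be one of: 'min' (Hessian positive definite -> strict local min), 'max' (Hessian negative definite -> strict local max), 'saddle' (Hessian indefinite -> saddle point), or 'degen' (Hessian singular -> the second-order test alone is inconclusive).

Compute the Hessian H = grad^2 f:
  H = [[-3, 1], [1, 3]]
Verify stationarity: grad f(x*) = H x* + g = (0, 0).
Eigenvalues of H: -3.1623, 3.1623.
Eigenvalues have mixed signs, so H is indefinite -> x* is a saddle point.

saddle


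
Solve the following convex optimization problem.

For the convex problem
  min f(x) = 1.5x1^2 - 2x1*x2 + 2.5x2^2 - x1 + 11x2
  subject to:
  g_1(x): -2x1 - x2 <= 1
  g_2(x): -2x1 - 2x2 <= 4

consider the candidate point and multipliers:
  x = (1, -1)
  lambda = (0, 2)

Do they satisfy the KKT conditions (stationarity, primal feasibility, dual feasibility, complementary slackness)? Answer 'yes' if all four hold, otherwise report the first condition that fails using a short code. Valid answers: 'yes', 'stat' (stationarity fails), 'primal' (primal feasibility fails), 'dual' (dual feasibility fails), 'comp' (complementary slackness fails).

Gradient of f: grad f(x) = Q x + c = (4, 4)
Constraint values g_i(x) = a_i^T x - b_i:
  g_1((1, -1)) = -2
  g_2((1, -1)) = -4
Stationarity residual: grad f(x) + sum_i lambda_i a_i = (0, 0)
  -> stationarity OK
Primal feasibility (all g_i <= 0): OK
Dual feasibility (all lambda_i >= 0): OK
Complementary slackness (lambda_i * g_i(x) = 0 for all i): FAILS

Verdict: the first failing condition is complementary_slackness -> comp.

comp


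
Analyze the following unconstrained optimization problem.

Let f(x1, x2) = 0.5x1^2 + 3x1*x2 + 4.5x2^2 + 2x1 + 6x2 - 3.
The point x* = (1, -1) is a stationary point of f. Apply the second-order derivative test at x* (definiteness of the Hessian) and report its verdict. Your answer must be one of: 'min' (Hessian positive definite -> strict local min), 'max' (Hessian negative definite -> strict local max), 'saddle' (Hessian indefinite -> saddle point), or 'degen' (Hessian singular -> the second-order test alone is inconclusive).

Compute the Hessian H = grad^2 f:
  H = [[1, 3], [3, 9]]
Verify stationarity: grad f(x*) = H x* + g = (0, 0).
Eigenvalues of H: 0, 10.
H has a zero eigenvalue (singular; positive semidefinite but not definite), so H is neither positive definite, negative definite, nor indefinite. The second-order test alone is inconclusive -> degen.
(Indeed, f is constant along the null direction of H through x*, so x* is not a strict local extremum.)

degen


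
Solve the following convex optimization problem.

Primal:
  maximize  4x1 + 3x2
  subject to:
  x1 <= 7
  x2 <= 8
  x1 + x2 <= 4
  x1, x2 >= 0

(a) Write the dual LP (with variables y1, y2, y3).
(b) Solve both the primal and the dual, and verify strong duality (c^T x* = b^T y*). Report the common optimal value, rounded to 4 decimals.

The standard primal-dual pair for 'max c^T x s.t. A x <= b, x >= 0' is:
  Dual:  min b^T y  s.t.  A^T y >= c,  y >= 0.

So the dual LP is:
  minimize  7y1 + 8y2 + 4y3
  subject to:
    y1 + y3 >= 4
    y2 + y3 >= 3
    y1, y2, y3 >= 0

Solving the primal: x* = (4, 0).
  primal value c^T x* = 16.
Solving the dual: y* = (0, 0, 4).
  dual value b^T y* = 16.
Strong duality: c^T x* = b^T y*. Confirmed.

16


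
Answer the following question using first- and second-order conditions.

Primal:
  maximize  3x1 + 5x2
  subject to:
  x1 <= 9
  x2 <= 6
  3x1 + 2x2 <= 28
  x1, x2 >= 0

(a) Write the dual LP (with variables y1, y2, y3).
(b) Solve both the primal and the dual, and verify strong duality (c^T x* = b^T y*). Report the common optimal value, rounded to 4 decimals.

The standard primal-dual pair for 'max c^T x s.t. A x <= b, x >= 0' is:
  Dual:  min b^T y  s.t.  A^T y >= c,  y >= 0.

So the dual LP is:
  minimize  9y1 + 6y2 + 28y3
  subject to:
    y1 + 3y3 >= 3
    y2 + 2y3 >= 5
    y1, y2, y3 >= 0

Solving the primal: x* = (5.3333, 6).
  primal value c^T x* = 46.
Solving the dual: y* = (0, 3, 1).
  dual value b^T y* = 46.
Strong duality: c^T x* = b^T y*. Confirmed.

46


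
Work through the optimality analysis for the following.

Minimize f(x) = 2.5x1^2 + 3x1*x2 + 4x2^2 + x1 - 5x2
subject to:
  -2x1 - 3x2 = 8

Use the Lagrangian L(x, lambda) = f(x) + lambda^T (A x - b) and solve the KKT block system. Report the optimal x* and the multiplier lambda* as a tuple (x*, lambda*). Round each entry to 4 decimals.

Form the Lagrangian:
  L(x, lambda) = (1/2) x^T Q x + c^T x + lambda^T (A x - b)
Stationarity (grad_x L = 0): Q x + c + A^T lambda = 0.
Primal feasibility: A x = b.

This gives the KKT block system:
  [ Q   A^T ] [ x     ]   [-c ]
  [ A    0  ] [ lambda ] = [ b ]

Solving the linear system:
  x*      = (-2.3171, -1.122)
  lambda* = (-6.9756)
  f(x*)   = 29.5488

x* = (-2.3171, -1.122), lambda* = (-6.9756)


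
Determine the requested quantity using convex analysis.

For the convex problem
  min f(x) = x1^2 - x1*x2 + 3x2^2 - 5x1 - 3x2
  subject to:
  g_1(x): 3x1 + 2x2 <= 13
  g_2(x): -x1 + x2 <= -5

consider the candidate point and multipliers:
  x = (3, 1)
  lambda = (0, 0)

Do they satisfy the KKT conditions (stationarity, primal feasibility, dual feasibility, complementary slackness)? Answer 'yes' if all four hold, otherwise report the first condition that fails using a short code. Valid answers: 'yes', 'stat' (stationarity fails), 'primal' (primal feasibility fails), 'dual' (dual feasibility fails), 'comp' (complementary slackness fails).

Gradient of f: grad f(x) = Q x + c = (0, 0)
Constraint values g_i(x) = a_i^T x - b_i:
  g_1((3, 1)) = -2
  g_2((3, 1)) = 3
Stationarity residual: grad f(x) + sum_i lambda_i a_i = (0, 0)
  -> stationarity OK
Primal feasibility (all g_i <= 0): FAILS
Dual feasibility (all lambda_i >= 0): OK
Complementary slackness (lambda_i * g_i(x) = 0 for all i): OK

Verdict: the first failing condition is primal_feasibility -> primal.

primal


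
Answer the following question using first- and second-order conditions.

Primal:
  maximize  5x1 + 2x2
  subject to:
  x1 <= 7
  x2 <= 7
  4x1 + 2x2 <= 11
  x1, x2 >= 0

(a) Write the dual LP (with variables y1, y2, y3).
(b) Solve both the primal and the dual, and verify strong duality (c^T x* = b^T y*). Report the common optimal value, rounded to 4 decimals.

The standard primal-dual pair for 'max c^T x s.t. A x <= b, x >= 0' is:
  Dual:  min b^T y  s.t.  A^T y >= c,  y >= 0.

So the dual LP is:
  minimize  7y1 + 7y2 + 11y3
  subject to:
    y1 + 4y3 >= 5
    y2 + 2y3 >= 2
    y1, y2, y3 >= 0

Solving the primal: x* = (2.75, 0).
  primal value c^T x* = 13.75.
Solving the dual: y* = (0, 0, 1.25).
  dual value b^T y* = 13.75.
Strong duality: c^T x* = b^T y*. Confirmed.

13.75


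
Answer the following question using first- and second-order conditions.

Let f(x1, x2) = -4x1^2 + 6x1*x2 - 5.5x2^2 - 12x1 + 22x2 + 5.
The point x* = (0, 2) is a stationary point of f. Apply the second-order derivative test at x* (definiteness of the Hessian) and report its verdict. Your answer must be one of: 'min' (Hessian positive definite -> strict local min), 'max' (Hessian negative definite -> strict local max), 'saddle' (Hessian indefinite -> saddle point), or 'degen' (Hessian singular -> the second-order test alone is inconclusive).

Compute the Hessian H = grad^2 f:
  H = [[-8, 6], [6, -11]]
Verify stationarity: grad f(x*) = H x* + g = (0, 0).
Eigenvalues of H: -15.6847, -3.3153.
Both eigenvalues < 0, so H is negative definite -> x* is a strict local max.

max


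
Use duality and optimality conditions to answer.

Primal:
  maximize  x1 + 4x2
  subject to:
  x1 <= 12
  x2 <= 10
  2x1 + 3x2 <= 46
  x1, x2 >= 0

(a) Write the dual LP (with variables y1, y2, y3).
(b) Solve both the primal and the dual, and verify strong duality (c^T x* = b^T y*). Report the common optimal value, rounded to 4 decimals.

The standard primal-dual pair for 'max c^T x s.t. A x <= b, x >= 0' is:
  Dual:  min b^T y  s.t.  A^T y >= c,  y >= 0.

So the dual LP is:
  minimize  12y1 + 10y2 + 46y3
  subject to:
    y1 + 2y3 >= 1
    y2 + 3y3 >= 4
    y1, y2, y3 >= 0

Solving the primal: x* = (8, 10).
  primal value c^T x* = 48.
Solving the dual: y* = (0, 2.5, 0.5).
  dual value b^T y* = 48.
Strong duality: c^T x* = b^T y*. Confirmed.

48


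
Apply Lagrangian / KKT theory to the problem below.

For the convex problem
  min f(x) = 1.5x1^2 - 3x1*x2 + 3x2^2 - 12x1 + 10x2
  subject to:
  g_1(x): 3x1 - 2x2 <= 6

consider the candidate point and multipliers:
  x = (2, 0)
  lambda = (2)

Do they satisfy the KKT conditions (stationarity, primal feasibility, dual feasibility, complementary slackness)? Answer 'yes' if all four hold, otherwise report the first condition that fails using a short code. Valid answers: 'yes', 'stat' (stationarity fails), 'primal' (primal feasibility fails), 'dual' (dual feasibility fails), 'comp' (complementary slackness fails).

Gradient of f: grad f(x) = Q x + c = (-6, 4)
Constraint values g_i(x) = a_i^T x - b_i:
  g_1((2, 0)) = 0
Stationarity residual: grad f(x) + sum_i lambda_i a_i = (0, 0)
  -> stationarity OK
Primal feasibility (all g_i <= 0): OK
Dual feasibility (all lambda_i >= 0): OK
Complementary slackness (lambda_i * g_i(x) = 0 for all i): OK

Verdict: yes, KKT holds.

yes


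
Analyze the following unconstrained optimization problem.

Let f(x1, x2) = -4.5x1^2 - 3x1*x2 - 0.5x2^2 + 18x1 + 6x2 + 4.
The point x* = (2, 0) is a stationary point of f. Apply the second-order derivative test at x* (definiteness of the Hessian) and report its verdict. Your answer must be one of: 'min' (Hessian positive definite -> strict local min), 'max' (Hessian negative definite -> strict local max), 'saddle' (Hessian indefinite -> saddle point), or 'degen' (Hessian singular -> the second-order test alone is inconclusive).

Compute the Hessian H = grad^2 f:
  H = [[-9, -3], [-3, -1]]
Verify stationarity: grad f(x*) = H x* + g = (0, 0).
Eigenvalues of H: -10, 0.
H has a zero eigenvalue (singular; negative semidefinite but not definite), so H is neither positive definite, negative definite, nor indefinite. The second-order test alone is inconclusive -> degen.
(Indeed, f is constant along the null direction of H through x*, so x* is not a strict local extremum.)

degen


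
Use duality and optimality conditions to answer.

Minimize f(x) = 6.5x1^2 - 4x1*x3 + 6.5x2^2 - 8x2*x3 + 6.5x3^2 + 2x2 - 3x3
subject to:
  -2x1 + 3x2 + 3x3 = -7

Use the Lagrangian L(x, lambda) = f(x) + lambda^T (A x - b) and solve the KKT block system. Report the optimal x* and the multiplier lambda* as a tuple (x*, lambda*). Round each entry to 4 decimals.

Form the Lagrangian:
  L(x, lambda) = (1/2) x^T Q x + c^T x + lambda^T (A x - b)
Stationarity (grad_x L = 0): Q x + c + A^T lambda = 0.
Primal feasibility: A x = b.

This gives the KKT block system:
  [ Q   A^T ] [ x     ]   [-c ]
  [ A    0  ] [ lambda ] = [ b ]

Solving the linear system:
  x*      = (0.0029, -1.285, -1.0464)
  lambda* = (2.1114)
  f(x*)   = 7.6746

x* = (0.0029, -1.285, -1.0464), lambda* = (2.1114)


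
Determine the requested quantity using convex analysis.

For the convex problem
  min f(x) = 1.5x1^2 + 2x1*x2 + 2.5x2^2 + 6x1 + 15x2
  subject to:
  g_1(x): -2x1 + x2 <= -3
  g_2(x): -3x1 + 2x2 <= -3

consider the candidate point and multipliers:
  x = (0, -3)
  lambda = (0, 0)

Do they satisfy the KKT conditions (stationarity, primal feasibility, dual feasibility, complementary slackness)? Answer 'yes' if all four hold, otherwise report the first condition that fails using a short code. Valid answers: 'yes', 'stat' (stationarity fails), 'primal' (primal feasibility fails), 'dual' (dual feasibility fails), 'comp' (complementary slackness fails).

Gradient of f: grad f(x) = Q x + c = (0, 0)
Constraint values g_i(x) = a_i^T x - b_i:
  g_1((0, -3)) = 0
  g_2((0, -3)) = -3
Stationarity residual: grad f(x) + sum_i lambda_i a_i = (0, 0)
  -> stationarity OK
Primal feasibility (all g_i <= 0): OK
Dual feasibility (all lambda_i >= 0): OK
Complementary slackness (lambda_i * g_i(x) = 0 for all i): OK

Verdict: yes, KKT holds.

yes


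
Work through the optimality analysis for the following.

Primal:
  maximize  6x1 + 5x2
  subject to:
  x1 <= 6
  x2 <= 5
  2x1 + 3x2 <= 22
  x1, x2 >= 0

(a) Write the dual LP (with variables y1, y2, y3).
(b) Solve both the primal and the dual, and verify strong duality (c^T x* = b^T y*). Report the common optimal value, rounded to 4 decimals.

The standard primal-dual pair for 'max c^T x s.t. A x <= b, x >= 0' is:
  Dual:  min b^T y  s.t.  A^T y >= c,  y >= 0.

So the dual LP is:
  minimize  6y1 + 5y2 + 22y3
  subject to:
    y1 + 2y3 >= 6
    y2 + 3y3 >= 5
    y1, y2, y3 >= 0

Solving the primal: x* = (6, 3.3333).
  primal value c^T x* = 52.6667.
Solving the dual: y* = (2.6667, 0, 1.6667).
  dual value b^T y* = 52.6667.
Strong duality: c^T x* = b^T y*. Confirmed.

52.6667


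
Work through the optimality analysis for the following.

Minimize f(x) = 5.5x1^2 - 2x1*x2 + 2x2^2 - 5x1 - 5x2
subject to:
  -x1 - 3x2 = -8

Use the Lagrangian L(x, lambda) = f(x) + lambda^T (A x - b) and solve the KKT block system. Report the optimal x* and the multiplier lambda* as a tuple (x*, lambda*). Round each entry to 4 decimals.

Form the Lagrangian:
  L(x, lambda) = (1/2) x^T Q x + c^T x + lambda^T (A x - b)
Stationarity (grad_x L = 0): Q x + c + A^T lambda = 0.
Primal feasibility: A x = b.

This gives the KKT block system:
  [ Q   A^T ] [ x     ]   [-c ]
  [ A    0  ] [ lambda ] = [ b ]

Solving the linear system:
  x*      = (0.9565, 2.3478)
  lambda* = (0.8261)
  f(x*)   = -4.9565

x* = (0.9565, 2.3478), lambda* = (0.8261)


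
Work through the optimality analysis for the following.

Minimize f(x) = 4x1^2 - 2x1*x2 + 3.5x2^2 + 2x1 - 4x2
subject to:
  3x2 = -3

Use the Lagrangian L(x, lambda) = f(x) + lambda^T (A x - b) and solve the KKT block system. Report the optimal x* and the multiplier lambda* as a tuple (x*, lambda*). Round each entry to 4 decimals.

Form the Lagrangian:
  L(x, lambda) = (1/2) x^T Q x + c^T x + lambda^T (A x - b)
Stationarity (grad_x L = 0): Q x + c + A^T lambda = 0.
Primal feasibility: A x = b.

This gives the KKT block system:
  [ Q   A^T ] [ x     ]   [-c ]
  [ A    0  ] [ lambda ] = [ b ]

Solving the linear system:
  x*      = (-0.5, -1)
  lambda* = (3.3333)
  f(x*)   = 6.5

x* = (-0.5, -1), lambda* = (3.3333)


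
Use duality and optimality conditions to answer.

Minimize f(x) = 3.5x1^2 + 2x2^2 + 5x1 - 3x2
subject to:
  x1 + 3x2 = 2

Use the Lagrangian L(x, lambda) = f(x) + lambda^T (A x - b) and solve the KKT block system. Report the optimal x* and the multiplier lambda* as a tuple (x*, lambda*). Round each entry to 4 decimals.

Form the Lagrangian:
  L(x, lambda) = (1/2) x^T Q x + c^T x + lambda^T (A x - b)
Stationarity (grad_x L = 0): Q x + c + A^T lambda = 0.
Primal feasibility: A x = b.

This gives the KKT block system:
  [ Q   A^T ] [ x     ]   [-c ]
  [ A    0  ] [ lambda ] = [ b ]

Solving the linear system:
  x*      = (-0.6866, 0.8955)
  lambda* = (-0.194)
  f(x*)   = -2.8657

x* = (-0.6866, 0.8955), lambda* = (-0.194)


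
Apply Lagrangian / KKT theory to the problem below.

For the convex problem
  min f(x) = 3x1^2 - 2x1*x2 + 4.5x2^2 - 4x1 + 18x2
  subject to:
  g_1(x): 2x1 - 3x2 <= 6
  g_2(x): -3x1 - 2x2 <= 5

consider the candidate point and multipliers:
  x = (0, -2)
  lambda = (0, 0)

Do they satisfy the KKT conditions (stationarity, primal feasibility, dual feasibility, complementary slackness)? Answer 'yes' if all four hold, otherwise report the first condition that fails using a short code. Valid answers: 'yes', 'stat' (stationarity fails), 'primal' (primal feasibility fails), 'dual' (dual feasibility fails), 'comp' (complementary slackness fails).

Gradient of f: grad f(x) = Q x + c = (0, 0)
Constraint values g_i(x) = a_i^T x - b_i:
  g_1((0, -2)) = 0
  g_2((0, -2)) = -1
Stationarity residual: grad f(x) + sum_i lambda_i a_i = (0, 0)
  -> stationarity OK
Primal feasibility (all g_i <= 0): OK
Dual feasibility (all lambda_i >= 0): OK
Complementary slackness (lambda_i * g_i(x) = 0 for all i): OK

Verdict: yes, KKT holds.

yes


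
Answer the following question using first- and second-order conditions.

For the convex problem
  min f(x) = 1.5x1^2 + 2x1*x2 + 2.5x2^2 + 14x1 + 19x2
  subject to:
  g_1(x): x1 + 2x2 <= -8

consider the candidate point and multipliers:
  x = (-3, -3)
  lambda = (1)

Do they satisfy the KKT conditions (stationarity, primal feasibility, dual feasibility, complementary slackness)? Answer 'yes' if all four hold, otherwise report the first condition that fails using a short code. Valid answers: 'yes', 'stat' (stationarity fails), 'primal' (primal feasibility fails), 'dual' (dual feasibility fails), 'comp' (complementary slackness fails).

Gradient of f: grad f(x) = Q x + c = (-1, -2)
Constraint values g_i(x) = a_i^T x - b_i:
  g_1((-3, -3)) = -1
Stationarity residual: grad f(x) + sum_i lambda_i a_i = (0, 0)
  -> stationarity OK
Primal feasibility (all g_i <= 0): OK
Dual feasibility (all lambda_i >= 0): OK
Complementary slackness (lambda_i * g_i(x) = 0 for all i): FAILS

Verdict: the first failing condition is complementary_slackness -> comp.

comp


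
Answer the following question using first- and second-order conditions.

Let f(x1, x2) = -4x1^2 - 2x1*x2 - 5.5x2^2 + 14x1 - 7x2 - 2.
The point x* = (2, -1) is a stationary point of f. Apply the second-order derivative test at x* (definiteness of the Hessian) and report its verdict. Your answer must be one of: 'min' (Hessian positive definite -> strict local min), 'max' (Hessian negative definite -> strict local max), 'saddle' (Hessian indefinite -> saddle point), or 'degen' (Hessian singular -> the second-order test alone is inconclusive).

Compute the Hessian H = grad^2 f:
  H = [[-8, -2], [-2, -11]]
Verify stationarity: grad f(x*) = H x* + g = (0, 0).
Eigenvalues of H: -12, -7.
Both eigenvalues < 0, so H is negative definite -> x* is a strict local max.

max


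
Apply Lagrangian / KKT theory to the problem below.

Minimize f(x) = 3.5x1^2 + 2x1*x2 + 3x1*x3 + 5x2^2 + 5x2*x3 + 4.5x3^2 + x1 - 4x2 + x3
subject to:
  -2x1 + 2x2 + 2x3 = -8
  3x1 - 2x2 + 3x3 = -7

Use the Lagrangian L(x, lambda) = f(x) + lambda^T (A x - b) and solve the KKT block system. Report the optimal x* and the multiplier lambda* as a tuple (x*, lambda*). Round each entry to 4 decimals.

Form the Lagrangian:
  L(x, lambda) = (1/2) x^T Q x + c^T x + lambda^T (A x - b)
Stationarity (grad_x L = 0): Q x + c + A^T lambda = 0.
Primal feasibility: A x = b.

This gives the KKT block system:
  [ Q   A^T ] [ x     ]   [-c ]
  [ A    0  ] [ lambda ] = [ b ]

Solving the linear system:
  x*      = (1.6812, 1.0174, -3.3362)
  lambda* = (5.9225, 2.3502)
  f(x*)   = 29.0531

x* = (1.6812, 1.0174, -3.3362), lambda* = (5.9225, 2.3502)


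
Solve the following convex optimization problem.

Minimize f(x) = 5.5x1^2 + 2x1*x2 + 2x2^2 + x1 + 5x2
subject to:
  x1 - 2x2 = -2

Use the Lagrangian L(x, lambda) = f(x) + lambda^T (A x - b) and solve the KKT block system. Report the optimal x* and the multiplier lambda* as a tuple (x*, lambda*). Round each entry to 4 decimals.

Form the Lagrangian:
  L(x, lambda) = (1/2) x^T Q x + c^T x + lambda^T (A x - b)
Stationarity (grad_x L = 0): Q x + c + A^T lambda = 0.
Primal feasibility: A x = b.

This gives the KKT block system:
  [ Q   A^T ] [ x     ]   [-c ]
  [ A    0  ] [ lambda ] = [ b ]

Solving the linear system:
  x*      = (-0.5357, 0.7321)
  lambda* = (3.4286)
  f(x*)   = 4.9911

x* = (-0.5357, 0.7321), lambda* = (3.4286)


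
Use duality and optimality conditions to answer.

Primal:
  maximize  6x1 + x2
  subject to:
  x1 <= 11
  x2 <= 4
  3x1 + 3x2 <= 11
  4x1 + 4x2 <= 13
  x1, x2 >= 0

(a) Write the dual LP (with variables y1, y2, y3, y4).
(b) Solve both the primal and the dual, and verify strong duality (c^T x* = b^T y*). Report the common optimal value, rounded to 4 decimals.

The standard primal-dual pair for 'max c^T x s.t. A x <= b, x >= 0' is:
  Dual:  min b^T y  s.t.  A^T y >= c,  y >= 0.

So the dual LP is:
  minimize  11y1 + 4y2 + 11y3 + 13y4
  subject to:
    y1 + 3y3 + 4y4 >= 6
    y2 + 3y3 + 4y4 >= 1
    y1, y2, y3, y4 >= 0

Solving the primal: x* = (3.25, 0).
  primal value c^T x* = 19.5.
Solving the dual: y* = (0, 0, 0, 1.5).
  dual value b^T y* = 19.5.
Strong duality: c^T x* = b^T y*. Confirmed.

19.5


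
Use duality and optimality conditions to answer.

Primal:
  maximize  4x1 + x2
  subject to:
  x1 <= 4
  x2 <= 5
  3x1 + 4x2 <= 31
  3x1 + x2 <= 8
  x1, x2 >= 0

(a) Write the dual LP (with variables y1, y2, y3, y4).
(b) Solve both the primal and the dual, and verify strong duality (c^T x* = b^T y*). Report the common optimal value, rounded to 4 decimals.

The standard primal-dual pair for 'max c^T x s.t. A x <= b, x >= 0' is:
  Dual:  min b^T y  s.t.  A^T y >= c,  y >= 0.

So the dual LP is:
  minimize  4y1 + 5y2 + 31y3 + 8y4
  subject to:
    y1 + 3y3 + 3y4 >= 4
    y2 + 4y3 + y4 >= 1
    y1, y2, y3, y4 >= 0

Solving the primal: x* = (2.6667, 0).
  primal value c^T x* = 10.6667.
Solving the dual: y* = (0, 0, 0, 1.3333).
  dual value b^T y* = 10.6667.
Strong duality: c^T x* = b^T y*. Confirmed.

10.6667


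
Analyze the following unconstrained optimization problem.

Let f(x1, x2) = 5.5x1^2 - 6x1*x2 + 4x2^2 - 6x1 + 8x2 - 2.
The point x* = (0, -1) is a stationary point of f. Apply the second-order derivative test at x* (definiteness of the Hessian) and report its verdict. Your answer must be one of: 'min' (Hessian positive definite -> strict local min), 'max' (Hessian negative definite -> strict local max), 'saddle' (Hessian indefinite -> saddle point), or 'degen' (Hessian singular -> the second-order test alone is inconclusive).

Compute the Hessian H = grad^2 f:
  H = [[11, -6], [-6, 8]]
Verify stationarity: grad f(x*) = H x* + g = (0, 0).
Eigenvalues of H: 3.3153, 15.6847.
Both eigenvalues > 0, so H is positive definite -> x* is a strict local min.

min
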